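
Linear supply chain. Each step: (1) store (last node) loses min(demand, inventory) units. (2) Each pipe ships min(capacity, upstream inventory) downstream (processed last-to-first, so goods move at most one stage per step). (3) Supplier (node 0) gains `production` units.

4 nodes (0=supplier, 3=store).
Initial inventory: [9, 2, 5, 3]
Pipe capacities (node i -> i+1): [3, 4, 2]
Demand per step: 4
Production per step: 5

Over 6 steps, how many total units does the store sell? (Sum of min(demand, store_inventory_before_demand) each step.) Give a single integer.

Answer: 13

Derivation:
Step 1: sold=3 (running total=3) -> [11 3 5 2]
Step 2: sold=2 (running total=5) -> [13 3 6 2]
Step 3: sold=2 (running total=7) -> [15 3 7 2]
Step 4: sold=2 (running total=9) -> [17 3 8 2]
Step 5: sold=2 (running total=11) -> [19 3 9 2]
Step 6: sold=2 (running total=13) -> [21 3 10 2]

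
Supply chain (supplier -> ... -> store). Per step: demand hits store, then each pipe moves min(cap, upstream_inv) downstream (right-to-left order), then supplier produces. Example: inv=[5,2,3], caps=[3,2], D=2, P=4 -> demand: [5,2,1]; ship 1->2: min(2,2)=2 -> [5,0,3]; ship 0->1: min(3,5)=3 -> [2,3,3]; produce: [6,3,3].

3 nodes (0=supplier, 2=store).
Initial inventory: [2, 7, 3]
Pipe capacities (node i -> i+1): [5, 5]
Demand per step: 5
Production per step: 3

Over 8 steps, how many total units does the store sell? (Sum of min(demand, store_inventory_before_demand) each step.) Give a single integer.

Step 1: sold=3 (running total=3) -> [3 4 5]
Step 2: sold=5 (running total=8) -> [3 3 4]
Step 3: sold=4 (running total=12) -> [3 3 3]
Step 4: sold=3 (running total=15) -> [3 3 3]
Step 5: sold=3 (running total=18) -> [3 3 3]
Step 6: sold=3 (running total=21) -> [3 3 3]
Step 7: sold=3 (running total=24) -> [3 3 3]
Step 8: sold=3 (running total=27) -> [3 3 3]

Answer: 27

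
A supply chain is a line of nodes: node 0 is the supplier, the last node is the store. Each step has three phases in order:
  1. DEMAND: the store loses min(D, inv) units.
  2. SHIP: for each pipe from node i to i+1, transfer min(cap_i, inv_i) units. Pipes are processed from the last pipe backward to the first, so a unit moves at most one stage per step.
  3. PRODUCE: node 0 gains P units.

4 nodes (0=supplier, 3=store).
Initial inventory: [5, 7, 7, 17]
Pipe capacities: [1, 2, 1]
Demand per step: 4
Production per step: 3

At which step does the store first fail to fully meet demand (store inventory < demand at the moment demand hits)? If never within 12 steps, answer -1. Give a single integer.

Step 1: demand=4,sold=4 ship[2->3]=1 ship[1->2]=2 ship[0->1]=1 prod=3 -> [7 6 8 14]
Step 2: demand=4,sold=4 ship[2->3]=1 ship[1->2]=2 ship[0->1]=1 prod=3 -> [9 5 9 11]
Step 3: demand=4,sold=4 ship[2->3]=1 ship[1->2]=2 ship[0->1]=1 prod=3 -> [11 4 10 8]
Step 4: demand=4,sold=4 ship[2->3]=1 ship[1->2]=2 ship[0->1]=1 prod=3 -> [13 3 11 5]
Step 5: demand=4,sold=4 ship[2->3]=1 ship[1->2]=2 ship[0->1]=1 prod=3 -> [15 2 12 2]
Step 6: demand=4,sold=2 ship[2->3]=1 ship[1->2]=2 ship[0->1]=1 prod=3 -> [17 1 13 1]
Step 7: demand=4,sold=1 ship[2->3]=1 ship[1->2]=1 ship[0->1]=1 prod=3 -> [19 1 13 1]
Step 8: demand=4,sold=1 ship[2->3]=1 ship[1->2]=1 ship[0->1]=1 prod=3 -> [21 1 13 1]
Step 9: demand=4,sold=1 ship[2->3]=1 ship[1->2]=1 ship[0->1]=1 prod=3 -> [23 1 13 1]
Step 10: demand=4,sold=1 ship[2->3]=1 ship[1->2]=1 ship[0->1]=1 prod=3 -> [25 1 13 1]
Step 11: demand=4,sold=1 ship[2->3]=1 ship[1->2]=1 ship[0->1]=1 prod=3 -> [27 1 13 1]
Step 12: demand=4,sold=1 ship[2->3]=1 ship[1->2]=1 ship[0->1]=1 prod=3 -> [29 1 13 1]
First stockout at step 6

6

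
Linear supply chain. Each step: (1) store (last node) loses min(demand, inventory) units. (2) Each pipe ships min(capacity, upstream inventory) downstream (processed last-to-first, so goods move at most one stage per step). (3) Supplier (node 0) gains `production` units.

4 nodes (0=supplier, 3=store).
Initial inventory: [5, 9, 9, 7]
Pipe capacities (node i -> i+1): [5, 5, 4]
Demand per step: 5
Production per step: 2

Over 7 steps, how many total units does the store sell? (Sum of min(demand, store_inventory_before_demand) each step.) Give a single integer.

Step 1: sold=5 (running total=5) -> [2 9 10 6]
Step 2: sold=5 (running total=10) -> [2 6 11 5]
Step 3: sold=5 (running total=15) -> [2 3 12 4]
Step 4: sold=4 (running total=19) -> [2 2 11 4]
Step 5: sold=4 (running total=23) -> [2 2 9 4]
Step 6: sold=4 (running total=27) -> [2 2 7 4]
Step 7: sold=4 (running total=31) -> [2 2 5 4]

Answer: 31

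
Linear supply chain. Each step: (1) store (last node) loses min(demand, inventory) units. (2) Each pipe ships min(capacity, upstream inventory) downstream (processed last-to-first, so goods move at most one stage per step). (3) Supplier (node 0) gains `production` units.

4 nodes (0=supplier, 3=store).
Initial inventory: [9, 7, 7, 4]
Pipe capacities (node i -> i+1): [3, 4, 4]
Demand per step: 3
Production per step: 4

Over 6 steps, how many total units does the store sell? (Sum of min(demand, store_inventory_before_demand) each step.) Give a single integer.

Step 1: sold=3 (running total=3) -> [10 6 7 5]
Step 2: sold=3 (running total=6) -> [11 5 7 6]
Step 3: sold=3 (running total=9) -> [12 4 7 7]
Step 4: sold=3 (running total=12) -> [13 3 7 8]
Step 5: sold=3 (running total=15) -> [14 3 6 9]
Step 6: sold=3 (running total=18) -> [15 3 5 10]

Answer: 18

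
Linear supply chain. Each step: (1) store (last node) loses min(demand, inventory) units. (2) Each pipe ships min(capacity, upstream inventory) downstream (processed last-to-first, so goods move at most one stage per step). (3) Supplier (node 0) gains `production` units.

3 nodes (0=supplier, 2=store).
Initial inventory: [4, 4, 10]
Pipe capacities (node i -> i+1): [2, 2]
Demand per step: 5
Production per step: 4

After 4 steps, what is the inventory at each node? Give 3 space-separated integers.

Step 1: demand=5,sold=5 ship[1->2]=2 ship[0->1]=2 prod=4 -> inv=[6 4 7]
Step 2: demand=5,sold=5 ship[1->2]=2 ship[0->1]=2 prod=4 -> inv=[8 4 4]
Step 3: demand=5,sold=4 ship[1->2]=2 ship[0->1]=2 prod=4 -> inv=[10 4 2]
Step 4: demand=5,sold=2 ship[1->2]=2 ship[0->1]=2 prod=4 -> inv=[12 4 2]

12 4 2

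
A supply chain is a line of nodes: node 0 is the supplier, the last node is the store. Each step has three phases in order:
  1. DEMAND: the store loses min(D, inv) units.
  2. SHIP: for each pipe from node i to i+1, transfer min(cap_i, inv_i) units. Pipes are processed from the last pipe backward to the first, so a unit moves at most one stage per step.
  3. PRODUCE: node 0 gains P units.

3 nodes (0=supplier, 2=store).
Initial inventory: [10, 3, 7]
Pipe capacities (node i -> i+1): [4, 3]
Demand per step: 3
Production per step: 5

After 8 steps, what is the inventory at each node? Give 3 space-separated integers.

Step 1: demand=3,sold=3 ship[1->2]=3 ship[0->1]=4 prod=5 -> inv=[11 4 7]
Step 2: demand=3,sold=3 ship[1->2]=3 ship[0->1]=4 prod=5 -> inv=[12 5 7]
Step 3: demand=3,sold=3 ship[1->2]=3 ship[0->1]=4 prod=5 -> inv=[13 6 7]
Step 4: demand=3,sold=3 ship[1->2]=3 ship[0->1]=4 prod=5 -> inv=[14 7 7]
Step 5: demand=3,sold=3 ship[1->2]=3 ship[0->1]=4 prod=5 -> inv=[15 8 7]
Step 6: demand=3,sold=3 ship[1->2]=3 ship[0->1]=4 prod=5 -> inv=[16 9 7]
Step 7: demand=3,sold=3 ship[1->2]=3 ship[0->1]=4 prod=5 -> inv=[17 10 7]
Step 8: demand=3,sold=3 ship[1->2]=3 ship[0->1]=4 prod=5 -> inv=[18 11 7]

18 11 7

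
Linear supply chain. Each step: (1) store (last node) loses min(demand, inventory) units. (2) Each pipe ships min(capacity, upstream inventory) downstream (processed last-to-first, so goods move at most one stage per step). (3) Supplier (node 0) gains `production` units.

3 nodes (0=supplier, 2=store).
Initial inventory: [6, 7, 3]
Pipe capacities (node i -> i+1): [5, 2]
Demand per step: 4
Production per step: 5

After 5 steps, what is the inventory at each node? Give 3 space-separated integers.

Step 1: demand=4,sold=3 ship[1->2]=2 ship[0->1]=5 prod=5 -> inv=[6 10 2]
Step 2: demand=4,sold=2 ship[1->2]=2 ship[0->1]=5 prod=5 -> inv=[6 13 2]
Step 3: demand=4,sold=2 ship[1->2]=2 ship[0->1]=5 prod=5 -> inv=[6 16 2]
Step 4: demand=4,sold=2 ship[1->2]=2 ship[0->1]=5 prod=5 -> inv=[6 19 2]
Step 5: demand=4,sold=2 ship[1->2]=2 ship[0->1]=5 prod=5 -> inv=[6 22 2]

6 22 2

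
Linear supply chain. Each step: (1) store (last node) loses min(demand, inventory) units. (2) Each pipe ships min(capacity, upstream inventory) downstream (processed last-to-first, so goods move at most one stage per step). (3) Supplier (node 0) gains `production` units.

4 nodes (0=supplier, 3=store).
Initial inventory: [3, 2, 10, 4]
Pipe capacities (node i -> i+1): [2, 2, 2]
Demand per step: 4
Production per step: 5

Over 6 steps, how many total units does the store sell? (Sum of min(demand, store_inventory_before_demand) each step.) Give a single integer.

Answer: 14

Derivation:
Step 1: sold=4 (running total=4) -> [6 2 10 2]
Step 2: sold=2 (running total=6) -> [9 2 10 2]
Step 3: sold=2 (running total=8) -> [12 2 10 2]
Step 4: sold=2 (running total=10) -> [15 2 10 2]
Step 5: sold=2 (running total=12) -> [18 2 10 2]
Step 6: sold=2 (running total=14) -> [21 2 10 2]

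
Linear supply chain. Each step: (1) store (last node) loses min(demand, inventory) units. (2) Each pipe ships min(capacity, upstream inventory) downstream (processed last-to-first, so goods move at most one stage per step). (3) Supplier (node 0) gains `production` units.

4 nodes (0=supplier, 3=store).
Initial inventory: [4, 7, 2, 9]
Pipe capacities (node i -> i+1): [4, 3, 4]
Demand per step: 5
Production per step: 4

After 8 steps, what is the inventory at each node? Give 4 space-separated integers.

Step 1: demand=5,sold=5 ship[2->3]=2 ship[1->2]=3 ship[0->1]=4 prod=4 -> inv=[4 8 3 6]
Step 2: demand=5,sold=5 ship[2->3]=3 ship[1->2]=3 ship[0->1]=4 prod=4 -> inv=[4 9 3 4]
Step 3: demand=5,sold=4 ship[2->3]=3 ship[1->2]=3 ship[0->1]=4 prod=4 -> inv=[4 10 3 3]
Step 4: demand=5,sold=3 ship[2->3]=3 ship[1->2]=3 ship[0->1]=4 prod=4 -> inv=[4 11 3 3]
Step 5: demand=5,sold=3 ship[2->3]=3 ship[1->2]=3 ship[0->1]=4 prod=4 -> inv=[4 12 3 3]
Step 6: demand=5,sold=3 ship[2->3]=3 ship[1->2]=3 ship[0->1]=4 prod=4 -> inv=[4 13 3 3]
Step 7: demand=5,sold=3 ship[2->3]=3 ship[1->2]=3 ship[0->1]=4 prod=4 -> inv=[4 14 3 3]
Step 8: demand=5,sold=3 ship[2->3]=3 ship[1->2]=3 ship[0->1]=4 prod=4 -> inv=[4 15 3 3]

4 15 3 3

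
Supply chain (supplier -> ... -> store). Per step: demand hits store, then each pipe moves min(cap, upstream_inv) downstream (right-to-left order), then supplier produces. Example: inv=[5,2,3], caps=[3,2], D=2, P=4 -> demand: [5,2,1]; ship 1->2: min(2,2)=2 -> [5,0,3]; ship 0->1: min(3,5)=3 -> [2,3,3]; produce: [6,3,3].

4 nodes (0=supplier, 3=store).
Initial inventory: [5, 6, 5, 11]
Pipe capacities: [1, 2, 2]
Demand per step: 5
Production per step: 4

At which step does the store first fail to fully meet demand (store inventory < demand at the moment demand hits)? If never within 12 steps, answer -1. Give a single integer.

Step 1: demand=5,sold=5 ship[2->3]=2 ship[1->2]=2 ship[0->1]=1 prod=4 -> [8 5 5 8]
Step 2: demand=5,sold=5 ship[2->3]=2 ship[1->2]=2 ship[0->1]=1 prod=4 -> [11 4 5 5]
Step 3: demand=5,sold=5 ship[2->3]=2 ship[1->2]=2 ship[0->1]=1 prod=4 -> [14 3 5 2]
Step 4: demand=5,sold=2 ship[2->3]=2 ship[1->2]=2 ship[0->1]=1 prod=4 -> [17 2 5 2]
Step 5: demand=5,sold=2 ship[2->3]=2 ship[1->2]=2 ship[0->1]=1 prod=4 -> [20 1 5 2]
Step 6: demand=5,sold=2 ship[2->3]=2 ship[1->2]=1 ship[0->1]=1 prod=4 -> [23 1 4 2]
Step 7: demand=5,sold=2 ship[2->3]=2 ship[1->2]=1 ship[0->1]=1 prod=4 -> [26 1 3 2]
Step 8: demand=5,sold=2 ship[2->3]=2 ship[1->2]=1 ship[0->1]=1 prod=4 -> [29 1 2 2]
Step 9: demand=5,sold=2 ship[2->3]=2 ship[1->2]=1 ship[0->1]=1 prod=4 -> [32 1 1 2]
Step 10: demand=5,sold=2 ship[2->3]=1 ship[1->2]=1 ship[0->1]=1 prod=4 -> [35 1 1 1]
Step 11: demand=5,sold=1 ship[2->3]=1 ship[1->2]=1 ship[0->1]=1 prod=4 -> [38 1 1 1]
Step 12: demand=5,sold=1 ship[2->3]=1 ship[1->2]=1 ship[0->1]=1 prod=4 -> [41 1 1 1]
First stockout at step 4

4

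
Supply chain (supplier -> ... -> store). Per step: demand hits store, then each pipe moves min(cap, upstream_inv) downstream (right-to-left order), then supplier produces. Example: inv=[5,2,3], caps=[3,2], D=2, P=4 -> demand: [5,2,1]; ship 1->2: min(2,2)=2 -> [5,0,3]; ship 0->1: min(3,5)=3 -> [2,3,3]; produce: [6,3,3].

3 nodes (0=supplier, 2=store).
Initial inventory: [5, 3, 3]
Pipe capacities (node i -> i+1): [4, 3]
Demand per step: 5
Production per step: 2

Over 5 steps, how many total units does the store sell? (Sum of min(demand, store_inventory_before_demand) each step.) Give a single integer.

Answer: 15

Derivation:
Step 1: sold=3 (running total=3) -> [3 4 3]
Step 2: sold=3 (running total=6) -> [2 4 3]
Step 3: sold=3 (running total=9) -> [2 3 3]
Step 4: sold=3 (running total=12) -> [2 2 3]
Step 5: sold=3 (running total=15) -> [2 2 2]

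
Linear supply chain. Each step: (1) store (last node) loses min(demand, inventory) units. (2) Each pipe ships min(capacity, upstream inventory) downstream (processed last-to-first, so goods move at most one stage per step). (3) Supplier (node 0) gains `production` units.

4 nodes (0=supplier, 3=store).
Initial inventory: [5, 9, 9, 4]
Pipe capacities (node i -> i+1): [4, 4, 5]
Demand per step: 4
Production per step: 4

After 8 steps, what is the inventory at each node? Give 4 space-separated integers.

Step 1: demand=4,sold=4 ship[2->3]=5 ship[1->2]=4 ship[0->1]=4 prod=4 -> inv=[5 9 8 5]
Step 2: demand=4,sold=4 ship[2->3]=5 ship[1->2]=4 ship[0->1]=4 prod=4 -> inv=[5 9 7 6]
Step 3: demand=4,sold=4 ship[2->3]=5 ship[1->2]=4 ship[0->1]=4 prod=4 -> inv=[5 9 6 7]
Step 4: demand=4,sold=4 ship[2->3]=5 ship[1->2]=4 ship[0->1]=4 prod=4 -> inv=[5 9 5 8]
Step 5: demand=4,sold=4 ship[2->3]=5 ship[1->2]=4 ship[0->1]=4 prod=4 -> inv=[5 9 4 9]
Step 6: demand=4,sold=4 ship[2->3]=4 ship[1->2]=4 ship[0->1]=4 prod=4 -> inv=[5 9 4 9]
Step 7: demand=4,sold=4 ship[2->3]=4 ship[1->2]=4 ship[0->1]=4 prod=4 -> inv=[5 9 4 9]
Step 8: demand=4,sold=4 ship[2->3]=4 ship[1->2]=4 ship[0->1]=4 prod=4 -> inv=[5 9 4 9]

5 9 4 9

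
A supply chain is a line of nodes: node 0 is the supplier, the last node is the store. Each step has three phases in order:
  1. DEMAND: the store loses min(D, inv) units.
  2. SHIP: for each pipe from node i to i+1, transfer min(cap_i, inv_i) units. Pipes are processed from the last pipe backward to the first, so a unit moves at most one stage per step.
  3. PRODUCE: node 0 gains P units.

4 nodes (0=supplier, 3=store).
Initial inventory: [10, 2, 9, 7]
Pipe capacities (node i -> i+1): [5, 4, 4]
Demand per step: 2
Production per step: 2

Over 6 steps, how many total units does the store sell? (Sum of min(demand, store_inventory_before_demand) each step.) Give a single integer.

Step 1: sold=2 (running total=2) -> [7 5 7 9]
Step 2: sold=2 (running total=4) -> [4 6 7 11]
Step 3: sold=2 (running total=6) -> [2 6 7 13]
Step 4: sold=2 (running total=8) -> [2 4 7 15]
Step 5: sold=2 (running total=10) -> [2 2 7 17]
Step 6: sold=2 (running total=12) -> [2 2 5 19]

Answer: 12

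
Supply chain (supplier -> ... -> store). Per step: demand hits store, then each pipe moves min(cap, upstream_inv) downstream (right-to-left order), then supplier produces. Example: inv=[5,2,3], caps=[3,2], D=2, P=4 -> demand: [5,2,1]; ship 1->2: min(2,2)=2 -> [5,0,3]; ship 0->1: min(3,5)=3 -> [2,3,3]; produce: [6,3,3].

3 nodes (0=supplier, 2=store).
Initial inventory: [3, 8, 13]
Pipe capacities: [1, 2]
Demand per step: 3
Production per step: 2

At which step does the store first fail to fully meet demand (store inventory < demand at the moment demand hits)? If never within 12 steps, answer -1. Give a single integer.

Step 1: demand=3,sold=3 ship[1->2]=2 ship[0->1]=1 prod=2 -> [4 7 12]
Step 2: demand=3,sold=3 ship[1->2]=2 ship[0->1]=1 prod=2 -> [5 6 11]
Step 3: demand=3,sold=3 ship[1->2]=2 ship[0->1]=1 prod=2 -> [6 5 10]
Step 4: demand=3,sold=3 ship[1->2]=2 ship[0->1]=1 prod=2 -> [7 4 9]
Step 5: demand=3,sold=3 ship[1->2]=2 ship[0->1]=1 prod=2 -> [8 3 8]
Step 6: demand=3,sold=3 ship[1->2]=2 ship[0->1]=1 prod=2 -> [9 2 7]
Step 7: demand=3,sold=3 ship[1->2]=2 ship[0->1]=1 prod=2 -> [10 1 6]
Step 8: demand=3,sold=3 ship[1->2]=1 ship[0->1]=1 prod=2 -> [11 1 4]
Step 9: demand=3,sold=3 ship[1->2]=1 ship[0->1]=1 prod=2 -> [12 1 2]
Step 10: demand=3,sold=2 ship[1->2]=1 ship[0->1]=1 prod=2 -> [13 1 1]
Step 11: demand=3,sold=1 ship[1->2]=1 ship[0->1]=1 prod=2 -> [14 1 1]
Step 12: demand=3,sold=1 ship[1->2]=1 ship[0->1]=1 prod=2 -> [15 1 1]
First stockout at step 10

10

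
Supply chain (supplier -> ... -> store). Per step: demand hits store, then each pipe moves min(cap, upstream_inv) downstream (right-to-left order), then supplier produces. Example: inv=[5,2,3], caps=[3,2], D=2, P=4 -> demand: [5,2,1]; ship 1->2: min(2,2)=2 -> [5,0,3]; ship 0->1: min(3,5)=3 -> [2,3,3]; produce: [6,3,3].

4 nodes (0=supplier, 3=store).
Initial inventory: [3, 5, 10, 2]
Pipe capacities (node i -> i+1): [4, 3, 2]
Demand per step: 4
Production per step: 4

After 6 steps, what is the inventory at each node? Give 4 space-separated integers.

Step 1: demand=4,sold=2 ship[2->3]=2 ship[1->2]=3 ship[0->1]=3 prod=4 -> inv=[4 5 11 2]
Step 2: demand=4,sold=2 ship[2->3]=2 ship[1->2]=3 ship[0->1]=4 prod=4 -> inv=[4 6 12 2]
Step 3: demand=4,sold=2 ship[2->3]=2 ship[1->2]=3 ship[0->1]=4 prod=4 -> inv=[4 7 13 2]
Step 4: demand=4,sold=2 ship[2->3]=2 ship[1->2]=3 ship[0->1]=4 prod=4 -> inv=[4 8 14 2]
Step 5: demand=4,sold=2 ship[2->3]=2 ship[1->2]=3 ship[0->1]=4 prod=4 -> inv=[4 9 15 2]
Step 6: demand=4,sold=2 ship[2->3]=2 ship[1->2]=3 ship[0->1]=4 prod=4 -> inv=[4 10 16 2]

4 10 16 2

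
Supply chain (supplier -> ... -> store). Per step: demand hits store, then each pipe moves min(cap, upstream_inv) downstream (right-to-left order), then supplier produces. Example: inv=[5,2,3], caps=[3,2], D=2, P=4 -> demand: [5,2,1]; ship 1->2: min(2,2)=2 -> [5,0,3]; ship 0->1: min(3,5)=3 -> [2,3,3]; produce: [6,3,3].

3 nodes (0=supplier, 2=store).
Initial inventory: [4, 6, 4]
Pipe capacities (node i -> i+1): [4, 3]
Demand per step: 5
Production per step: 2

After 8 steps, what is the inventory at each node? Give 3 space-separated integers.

Step 1: demand=5,sold=4 ship[1->2]=3 ship[0->1]=4 prod=2 -> inv=[2 7 3]
Step 2: demand=5,sold=3 ship[1->2]=3 ship[0->1]=2 prod=2 -> inv=[2 6 3]
Step 3: demand=5,sold=3 ship[1->2]=3 ship[0->1]=2 prod=2 -> inv=[2 5 3]
Step 4: demand=5,sold=3 ship[1->2]=3 ship[0->1]=2 prod=2 -> inv=[2 4 3]
Step 5: demand=5,sold=3 ship[1->2]=3 ship[0->1]=2 prod=2 -> inv=[2 3 3]
Step 6: demand=5,sold=3 ship[1->2]=3 ship[0->1]=2 prod=2 -> inv=[2 2 3]
Step 7: demand=5,sold=3 ship[1->2]=2 ship[0->1]=2 prod=2 -> inv=[2 2 2]
Step 8: demand=5,sold=2 ship[1->2]=2 ship[0->1]=2 prod=2 -> inv=[2 2 2]

2 2 2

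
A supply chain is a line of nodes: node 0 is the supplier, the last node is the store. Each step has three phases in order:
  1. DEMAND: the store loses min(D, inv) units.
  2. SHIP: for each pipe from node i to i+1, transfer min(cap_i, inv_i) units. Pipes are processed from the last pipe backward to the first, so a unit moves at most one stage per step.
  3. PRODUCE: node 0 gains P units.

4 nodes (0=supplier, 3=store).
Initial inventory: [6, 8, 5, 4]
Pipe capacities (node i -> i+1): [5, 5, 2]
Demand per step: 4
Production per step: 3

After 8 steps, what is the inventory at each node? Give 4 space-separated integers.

Step 1: demand=4,sold=4 ship[2->3]=2 ship[1->2]=5 ship[0->1]=5 prod=3 -> inv=[4 8 8 2]
Step 2: demand=4,sold=2 ship[2->3]=2 ship[1->2]=5 ship[0->1]=4 prod=3 -> inv=[3 7 11 2]
Step 3: demand=4,sold=2 ship[2->3]=2 ship[1->2]=5 ship[0->1]=3 prod=3 -> inv=[3 5 14 2]
Step 4: demand=4,sold=2 ship[2->3]=2 ship[1->2]=5 ship[0->1]=3 prod=3 -> inv=[3 3 17 2]
Step 5: demand=4,sold=2 ship[2->3]=2 ship[1->2]=3 ship[0->1]=3 prod=3 -> inv=[3 3 18 2]
Step 6: demand=4,sold=2 ship[2->3]=2 ship[1->2]=3 ship[0->1]=3 prod=3 -> inv=[3 3 19 2]
Step 7: demand=4,sold=2 ship[2->3]=2 ship[1->2]=3 ship[0->1]=3 prod=3 -> inv=[3 3 20 2]
Step 8: demand=4,sold=2 ship[2->3]=2 ship[1->2]=3 ship[0->1]=3 prod=3 -> inv=[3 3 21 2]

3 3 21 2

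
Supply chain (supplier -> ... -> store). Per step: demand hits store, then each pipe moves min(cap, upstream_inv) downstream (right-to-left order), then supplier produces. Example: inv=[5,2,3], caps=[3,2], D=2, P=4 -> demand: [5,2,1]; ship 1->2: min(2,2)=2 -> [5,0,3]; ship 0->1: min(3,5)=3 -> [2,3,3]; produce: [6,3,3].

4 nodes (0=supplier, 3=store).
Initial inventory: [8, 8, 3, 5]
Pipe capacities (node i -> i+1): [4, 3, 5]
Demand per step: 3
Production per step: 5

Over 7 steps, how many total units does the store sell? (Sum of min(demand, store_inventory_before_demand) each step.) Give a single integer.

Answer: 21

Derivation:
Step 1: sold=3 (running total=3) -> [9 9 3 5]
Step 2: sold=3 (running total=6) -> [10 10 3 5]
Step 3: sold=3 (running total=9) -> [11 11 3 5]
Step 4: sold=3 (running total=12) -> [12 12 3 5]
Step 5: sold=3 (running total=15) -> [13 13 3 5]
Step 6: sold=3 (running total=18) -> [14 14 3 5]
Step 7: sold=3 (running total=21) -> [15 15 3 5]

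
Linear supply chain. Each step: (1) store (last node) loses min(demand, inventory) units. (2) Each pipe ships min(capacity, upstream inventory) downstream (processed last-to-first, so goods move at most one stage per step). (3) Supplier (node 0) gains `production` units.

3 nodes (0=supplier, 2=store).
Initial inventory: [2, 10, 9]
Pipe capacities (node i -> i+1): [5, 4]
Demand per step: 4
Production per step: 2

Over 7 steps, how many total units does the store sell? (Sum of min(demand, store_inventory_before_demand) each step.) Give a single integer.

Step 1: sold=4 (running total=4) -> [2 8 9]
Step 2: sold=4 (running total=8) -> [2 6 9]
Step 3: sold=4 (running total=12) -> [2 4 9]
Step 4: sold=4 (running total=16) -> [2 2 9]
Step 5: sold=4 (running total=20) -> [2 2 7]
Step 6: sold=4 (running total=24) -> [2 2 5]
Step 7: sold=4 (running total=28) -> [2 2 3]

Answer: 28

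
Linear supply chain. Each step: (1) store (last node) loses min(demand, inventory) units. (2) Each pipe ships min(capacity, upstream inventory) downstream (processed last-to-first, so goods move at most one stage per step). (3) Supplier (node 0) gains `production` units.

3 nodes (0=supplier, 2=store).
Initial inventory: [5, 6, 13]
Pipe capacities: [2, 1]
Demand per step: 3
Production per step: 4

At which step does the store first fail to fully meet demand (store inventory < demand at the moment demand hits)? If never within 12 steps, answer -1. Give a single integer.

Step 1: demand=3,sold=3 ship[1->2]=1 ship[0->1]=2 prod=4 -> [7 7 11]
Step 2: demand=3,sold=3 ship[1->2]=1 ship[0->1]=2 prod=4 -> [9 8 9]
Step 3: demand=3,sold=3 ship[1->2]=1 ship[0->1]=2 prod=4 -> [11 9 7]
Step 4: demand=3,sold=3 ship[1->2]=1 ship[0->1]=2 prod=4 -> [13 10 5]
Step 5: demand=3,sold=3 ship[1->2]=1 ship[0->1]=2 prod=4 -> [15 11 3]
Step 6: demand=3,sold=3 ship[1->2]=1 ship[0->1]=2 prod=4 -> [17 12 1]
Step 7: demand=3,sold=1 ship[1->2]=1 ship[0->1]=2 prod=4 -> [19 13 1]
Step 8: demand=3,sold=1 ship[1->2]=1 ship[0->1]=2 prod=4 -> [21 14 1]
Step 9: demand=3,sold=1 ship[1->2]=1 ship[0->1]=2 prod=4 -> [23 15 1]
Step 10: demand=3,sold=1 ship[1->2]=1 ship[0->1]=2 prod=4 -> [25 16 1]
Step 11: demand=3,sold=1 ship[1->2]=1 ship[0->1]=2 prod=4 -> [27 17 1]
Step 12: demand=3,sold=1 ship[1->2]=1 ship[0->1]=2 prod=4 -> [29 18 1]
First stockout at step 7

7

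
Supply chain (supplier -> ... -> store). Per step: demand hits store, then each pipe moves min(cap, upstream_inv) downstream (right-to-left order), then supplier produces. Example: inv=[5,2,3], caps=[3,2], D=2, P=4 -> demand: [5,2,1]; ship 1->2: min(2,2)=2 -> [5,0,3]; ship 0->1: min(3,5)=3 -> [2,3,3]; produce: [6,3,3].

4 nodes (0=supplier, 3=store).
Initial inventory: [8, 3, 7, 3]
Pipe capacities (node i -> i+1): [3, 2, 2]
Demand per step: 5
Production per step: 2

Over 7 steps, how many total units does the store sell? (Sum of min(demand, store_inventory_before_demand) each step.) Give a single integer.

Answer: 15

Derivation:
Step 1: sold=3 (running total=3) -> [7 4 7 2]
Step 2: sold=2 (running total=5) -> [6 5 7 2]
Step 3: sold=2 (running total=7) -> [5 6 7 2]
Step 4: sold=2 (running total=9) -> [4 7 7 2]
Step 5: sold=2 (running total=11) -> [3 8 7 2]
Step 6: sold=2 (running total=13) -> [2 9 7 2]
Step 7: sold=2 (running total=15) -> [2 9 7 2]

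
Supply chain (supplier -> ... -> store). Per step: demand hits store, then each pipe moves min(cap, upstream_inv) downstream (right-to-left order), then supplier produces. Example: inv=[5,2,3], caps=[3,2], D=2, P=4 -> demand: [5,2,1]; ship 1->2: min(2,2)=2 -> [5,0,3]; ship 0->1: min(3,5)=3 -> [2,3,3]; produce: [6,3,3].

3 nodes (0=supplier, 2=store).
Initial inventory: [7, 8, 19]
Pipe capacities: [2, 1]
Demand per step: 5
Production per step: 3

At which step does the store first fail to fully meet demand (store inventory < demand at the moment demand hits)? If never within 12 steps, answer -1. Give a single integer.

Step 1: demand=5,sold=5 ship[1->2]=1 ship[0->1]=2 prod=3 -> [8 9 15]
Step 2: demand=5,sold=5 ship[1->2]=1 ship[0->1]=2 prod=3 -> [9 10 11]
Step 3: demand=5,sold=5 ship[1->2]=1 ship[0->1]=2 prod=3 -> [10 11 7]
Step 4: demand=5,sold=5 ship[1->2]=1 ship[0->1]=2 prod=3 -> [11 12 3]
Step 5: demand=5,sold=3 ship[1->2]=1 ship[0->1]=2 prod=3 -> [12 13 1]
Step 6: demand=5,sold=1 ship[1->2]=1 ship[0->1]=2 prod=3 -> [13 14 1]
Step 7: demand=5,sold=1 ship[1->2]=1 ship[0->1]=2 prod=3 -> [14 15 1]
Step 8: demand=5,sold=1 ship[1->2]=1 ship[0->1]=2 prod=3 -> [15 16 1]
Step 9: demand=5,sold=1 ship[1->2]=1 ship[0->1]=2 prod=3 -> [16 17 1]
Step 10: demand=5,sold=1 ship[1->2]=1 ship[0->1]=2 prod=3 -> [17 18 1]
Step 11: demand=5,sold=1 ship[1->2]=1 ship[0->1]=2 prod=3 -> [18 19 1]
Step 12: demand=5,sold=1 ship[1->2]=1 ship[0->1]=2 prod=3 -> [19 20 1]
First stockout at step 5

5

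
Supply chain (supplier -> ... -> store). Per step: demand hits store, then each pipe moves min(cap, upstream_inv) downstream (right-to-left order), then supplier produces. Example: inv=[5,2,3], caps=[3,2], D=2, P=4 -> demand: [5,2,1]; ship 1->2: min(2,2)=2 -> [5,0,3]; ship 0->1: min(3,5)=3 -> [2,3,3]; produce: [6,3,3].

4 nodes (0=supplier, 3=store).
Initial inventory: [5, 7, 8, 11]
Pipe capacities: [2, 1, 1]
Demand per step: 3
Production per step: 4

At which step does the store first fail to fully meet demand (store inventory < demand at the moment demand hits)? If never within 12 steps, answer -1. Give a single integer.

Step 1: demand=3,sold=3 ship[2->3]=1 ship[1->2]=1 ship[0->1]=2 prod=4 -> [7 8 8 9]
Step 2: demand=3,sold=3 ship[2->3]=1 ship[1->2]=1 ship[0->1]=2 prod=4 -> [9 9 8 7]
Step 3: demand=3,sold=3 ship[2->3]=1 ship[1->2]=1 ship[0->1]=2 prod=4 -> [11 10 8 5]
Step 4: demand=3,sold=3 ship[2->3]=1 ship[1->2]=1 ship[0->1]=2 prod=4 -> [13 11 8 3]
Step 5: demand=3,sold=3 ship[2->3]=1 ship[1->2]=1 ship[0->1]=2 prod=4 -> [15 12 8 1]
Step 6: demand=3,sold=1 ship[2->3]=1 ship[1->2]=1 ship[0->1]=2 prod=4 -> [17 13 8 1]
Step 7: demand=3,sold=1 ship[2->3]=1 ship[1->2]=1 ship[0->1]=2 prod=4 -> [19 14 8 1]
Step 8: demand=3,sold=1 ship[2->3]=1 ship[1->2]=1 ship[0->1]=2 prod=4 -> [21 15 8 1]
Step 9: demand=3,sold=1 ship[2->3]=1 ship[1->2]=1 ship[0->1]=2 prod=4 -> [23 16 8 1]
Step 10: demand=3,sold=1 ship[2->3]=1 ship[1->2]=1 ship[0->1]=2 prod=4 -> [25 17 8 1]
Step 11: demand=3,sold=1 ship[2->3]=1 ship[1->2]=1 ship[0->1]=2 prod=4 -> [27 18 8 1]
Step 12: demand=3,sold=1 ship[2->3]=1 ship[1->2]=1 ship[0->1]=2 prod=4 -> [29 19 8 1]
First stockout at step 6

6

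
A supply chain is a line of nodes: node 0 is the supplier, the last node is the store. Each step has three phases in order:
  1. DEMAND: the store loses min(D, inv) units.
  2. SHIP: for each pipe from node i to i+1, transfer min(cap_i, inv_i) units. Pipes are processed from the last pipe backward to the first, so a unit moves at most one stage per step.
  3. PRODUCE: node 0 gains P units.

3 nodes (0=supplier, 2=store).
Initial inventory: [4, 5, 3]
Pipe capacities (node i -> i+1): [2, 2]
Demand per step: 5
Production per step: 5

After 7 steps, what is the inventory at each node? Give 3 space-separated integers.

Step 1: demand=5,sold=3 ship[1->2]=2 ship[0->1]=2 prod=5 -> inv=[7 5 2]
Step 2: demand=5,sold=2 ship[1->2]=2 ship[0->1]=2 prod=5 -> inv=[10 5 2]
Step 3: demand=5,sold=2 ship[1->2]=2 ship[0->1]=2 prod=5 -> inv=[13 5 2]
Step 4: demand=5,sold=2 ship[1->2]=2 ship[0->1]=2 prod=5 -> inv=[16 5 2]
Step 5: demand=5,sold=2 ship[1->2]=2 ship[0->1]=2 prod=5 -> inv=[19 5 2]
Step 6: demand=5,sold=2 ship[1->2]=2 ship[0->1]=2 prod=5 -> inv=[22 5 2]
Step 7: demand=5,sold=2 ship[1->2]=2 ship[0->1]=2 prod=5 -> inv=[25 5 2]

25 5 2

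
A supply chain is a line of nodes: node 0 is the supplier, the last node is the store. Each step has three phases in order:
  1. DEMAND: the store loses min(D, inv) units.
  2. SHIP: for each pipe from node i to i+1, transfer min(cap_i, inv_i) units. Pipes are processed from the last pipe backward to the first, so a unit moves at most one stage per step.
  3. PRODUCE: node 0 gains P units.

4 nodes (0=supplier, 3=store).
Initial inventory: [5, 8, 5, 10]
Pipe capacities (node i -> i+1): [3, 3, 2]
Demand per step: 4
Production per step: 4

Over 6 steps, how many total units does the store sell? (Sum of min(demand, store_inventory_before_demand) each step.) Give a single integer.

Answer: 20

Derivation:
Step 1: sold=4 (running total=4) -> [6 8 6 8]
Step 2: sold=4 (running total=8) -> [7 8 7 6]
Step 3: sold=4 (running total=12) -> [8 8 8 4]
Step 4: sold=4 (running total=16) -> [9 8 9 2]
Step 5: sold=2 (running total=18) -> [10 8 10 2]
Step 6: sold=2 (running total=20) -> [11 8 11 2]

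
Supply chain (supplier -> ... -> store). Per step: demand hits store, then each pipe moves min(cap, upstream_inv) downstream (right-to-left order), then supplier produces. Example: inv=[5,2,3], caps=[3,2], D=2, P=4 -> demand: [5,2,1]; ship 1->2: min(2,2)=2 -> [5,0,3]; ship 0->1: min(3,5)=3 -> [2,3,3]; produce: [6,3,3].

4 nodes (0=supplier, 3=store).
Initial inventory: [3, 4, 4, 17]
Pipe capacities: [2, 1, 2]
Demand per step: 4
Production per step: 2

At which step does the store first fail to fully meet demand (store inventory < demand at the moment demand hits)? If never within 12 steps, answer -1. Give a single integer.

Step 1: demand=4,sold=4 ship[2->3]=2 ship[1->2]=1 ship[0->1]=2 prod=2 -> [3 5 3 15]
Step 2: demand=4,sold=4 ship[2->3]=2 ship[1->2]=1 ship[0->1]=2 prod=2 -> [3 6 2 13]
Step 3: demand=4,sold=4 ship[2->3]=2 ship[1->2]=1 ship[0->1]=2 prod=2 -> [3 7 1 11]
Step 4: demand=4,sold=4 ship[2->3]=1 ship[1->2]=1 ship[0->1]=2 prod=2 -> [3 8 1 8]
Step 5: demand=4,sold=4 ship[2->3]=1 ship[1->2]=1 ship[0->1]=2 prod=2 -> [3 9 1 5]
Step 6: demand=4,sold=4 ship[2->3]=1 ship[1->2]=1 ship[0->1]=2 prod=2 -> [3 10 1 2]
Step 7: demand=4,sold=2 ship[2->3]=1 ship[1->2]=1 ship[0->1]=2 prod=2 -> [3 11 1 1]
Step 8: demand=4,sold=1 ship[2->3]=1 ship[1->2]=1 ship[0->1]=2 prod=2 -> [3 12 1 1]
Step 9: demand=4,sold=1 ship[2->3]=1 ship[1->2]=1 ship[0->1]=2 prod=2 -> [3 13 1 1]
Step 10: demand=4,sold=1 ship[2->3]=1 ship[1->2]=1 ship[0->1]=2 prod=2 -> [3 14 1 1]
Step 11: demand=4,sold=1 ship[2->3]=1 ship[1->2]=1 ship[0->1]=2 prod=2 -> [3 15 1 1]
Step 12: demand=4,sold=1 ship[2->3]=1 ship[1->2]=1 ship[0->1]=2 prod=2 -> [3 16 1 1]
First stockout at step 7

7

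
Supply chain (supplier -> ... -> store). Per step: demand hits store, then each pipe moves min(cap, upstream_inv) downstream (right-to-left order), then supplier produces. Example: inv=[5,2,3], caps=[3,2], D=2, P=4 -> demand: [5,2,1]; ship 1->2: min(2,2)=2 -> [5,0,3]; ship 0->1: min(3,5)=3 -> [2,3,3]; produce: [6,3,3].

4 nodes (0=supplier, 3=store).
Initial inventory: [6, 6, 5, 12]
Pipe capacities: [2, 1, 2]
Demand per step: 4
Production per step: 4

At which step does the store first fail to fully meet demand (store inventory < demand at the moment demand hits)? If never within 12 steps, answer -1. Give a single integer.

Step 1: demand=4,sold=4 ship[2->3]=2 ship[1->2]=1 ship[0->1]=2 prod=4 -> [8 7 4 10]
Step 2: demand=4,sold=4 ship[2->3]=2 ship[1->2]=1 ship[0->1]=2 prod=4 -> [10 8 3 8]
Step 3: demand=4,sold=4 ship[2->3]=2 ship[1->2]=1 ship[0->1]=2 prod=4 -> [12 9 2 6]
Step 4: demand=4,sold=4 ship[2->3]=2 ship[1->2]=1 ship[0->1]=2 prod=4 -> [14 10 1 4]
Step 5: demand=4,sold=4 ship[2->3]=1 ship[1->2]=1 ship[0->1]=2 prod=4 -> [16 11 1 1]
Step 6: demand=4,sold=1 ship[2->3]=1 ship[1->2]=1 ship[0->1]=2 prod=4 -> [18 12 1 1]
Step 7: demand=4,sold=1 ship[2->3]=1 ship[1->2]=1 ship[0->1]=2 prod=4 -> [20 13 1 1]
Step 8: demand=4,sold=1 ship[2->3]=1 ship[1->2]=1 ship[0->1]=2 prod=4 -> [22 14 1 1]
Step 9: demand=4,sold=1 ship[2->3]=1 ship[1->2]=1 ship[0->1]=2 prod=4 -> [24 15 1 1]
Step 10: demand=4,sold=1 ship[2->3]=1 ship[1->2]=1 ship[0->1]=2 prod=4 -> [26 16 1 1]
Step 11: demand=4,sold=1 ship[2->3]=1 ship[1->2]=1 ship[0->1]=2 prod=4 -> [28 17 1 1]
Step 12: demand=4,sold=1 ship[2->3]=1 ship[1->2]=1 ship[0->1]=2 prod=4 -> [30 18 1 1]
First stockout at step 6

6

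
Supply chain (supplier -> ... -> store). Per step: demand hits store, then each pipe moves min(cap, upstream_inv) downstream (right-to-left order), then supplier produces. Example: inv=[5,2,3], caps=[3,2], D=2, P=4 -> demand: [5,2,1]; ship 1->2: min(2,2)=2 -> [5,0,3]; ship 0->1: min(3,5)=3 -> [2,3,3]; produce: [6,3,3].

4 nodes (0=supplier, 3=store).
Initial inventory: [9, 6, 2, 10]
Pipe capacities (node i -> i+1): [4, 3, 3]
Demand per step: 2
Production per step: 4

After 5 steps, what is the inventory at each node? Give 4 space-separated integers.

Step 1: demand=2,sold=2 ship[2->3]=2 ship[1->2]=3 ship[0->1]=4 prod=4 -> inv=[9 7 3 10]
Step 2: demand=2,sold=2 ship[2->3]=3 ship[1->2]=3 ship[0->1]=4 prod=4 -> inv=[9 8 3 11]
Step 3: demand=2,sold=2 ship[2->3]=3 ship[1->2]=3 ship[0->1]=4 prod=4 -> inv=[9 9 3 12]
Step 4: demand=2,sold=2 ship[2->3]=3 ship[1->2]=3 ship[0->1]=4 prod=4 -> inv=[9 10 3 13]
Step 5: demand=2,sold=2 ship[2->3]=3 ship[1->2]=3 ship[0->1]=4 prod=4 -> inv=[9 11 3 14]

9 11 3 14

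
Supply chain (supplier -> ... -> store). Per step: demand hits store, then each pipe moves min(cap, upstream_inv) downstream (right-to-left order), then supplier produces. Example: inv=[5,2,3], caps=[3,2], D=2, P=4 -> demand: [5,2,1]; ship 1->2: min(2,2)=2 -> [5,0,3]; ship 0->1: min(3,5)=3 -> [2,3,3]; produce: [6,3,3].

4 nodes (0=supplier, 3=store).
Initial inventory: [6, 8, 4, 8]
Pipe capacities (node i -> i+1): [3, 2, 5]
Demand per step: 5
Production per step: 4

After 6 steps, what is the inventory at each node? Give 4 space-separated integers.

Step 1: demand=5,sold=5 ship[2->3]=4 ship[1->2]=2 ship[0->1]=3 prod=4 -> inv=[7 9 2 7]
Step 2: demand=5,sold=5 ship[2->3]=2 ship[1->2]=2 ship[0->1]=3 prod=4 -> inv=[8 10 2 4]
Step 3: demand=5,sold=4 ship[2->3]=2 ship[1->2]=2 ship[0->1]=3 prod=4 -> inv=[9 11 2 2]
Step 4: demand=5,sold=2 ship[2->3]=2 ship[1->2]=2 ship[0->1]=3 prod=4 -> inv=[10 12 2 2]
Step 5: demand=5,sold=2 ship[2->3]=2 ship[1->2]=2 ship[0->1]=3 prod=4 -> inv=[11 13 2 2]
Step 6: demand=5,sold=2 ship[2->3]=2 ship[1->2]=2 ship[0->1]=3 prod=4 -> inv=[12 14 2 2]

12 14 2 2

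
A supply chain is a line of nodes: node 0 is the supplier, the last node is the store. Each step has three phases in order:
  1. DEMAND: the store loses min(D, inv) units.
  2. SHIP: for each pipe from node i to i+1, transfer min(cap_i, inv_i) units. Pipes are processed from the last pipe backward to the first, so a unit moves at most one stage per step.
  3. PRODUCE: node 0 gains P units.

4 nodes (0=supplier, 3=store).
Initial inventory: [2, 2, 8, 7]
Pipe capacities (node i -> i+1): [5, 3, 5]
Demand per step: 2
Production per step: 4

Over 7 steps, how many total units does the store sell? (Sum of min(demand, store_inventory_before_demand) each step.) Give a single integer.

Step 1: sold=2 (running total=2) -> [4 2 5 10]
Step 2: sold=2 (running total=4) -> [4 4 2 13]
Step 3: sold=2 (running total=6) -> [4 5 3 13]
Step 4: sold=2 (running total=8) -> [4 6 3 14]
Step 5: sold=2 (running total=10) -> [4 7 3 15]
Step 6: sold=2 (running total=12) -> [4 8 3 16]
Step 7: sold=2 (running total=14) -> [4 9 3 17]

Answer: 14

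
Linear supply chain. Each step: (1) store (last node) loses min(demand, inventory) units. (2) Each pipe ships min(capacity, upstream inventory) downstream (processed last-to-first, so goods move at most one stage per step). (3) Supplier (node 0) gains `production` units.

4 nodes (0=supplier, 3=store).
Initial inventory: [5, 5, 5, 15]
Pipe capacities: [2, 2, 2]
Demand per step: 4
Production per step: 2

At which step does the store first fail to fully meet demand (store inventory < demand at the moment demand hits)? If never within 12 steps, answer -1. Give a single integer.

Step 1: demand=4,sold=4 ship[2->3]=2 ship[1->2]=2 ship[0->1]=2 prod=2 -> [5 5 5 13]
Step 2: demand=4,sold=4 ship[2->3]=2 ship[1->2]=2 ship[0->1]=2 prod=2 -> [5 5 5 11]
Step 3: demand=4,sold=4 ship[2->3]=2 ship[1->2]=2 ship[0->1]=2 prod=2 -> [5 5 5 9]
Step 4: demand=4,sold=4 ship[2->3]=2 ship[1->2]=2 ship[0->1]=2 prod=2 -> [5 5 5 7]
Step 5: demand=4,sold=4 ship[2->3]=2 ship[1->2]=2 ship[0->1]=2 prod=2 -> [5 5 5 5]
Step 6: demand=4,sold=4 ship[2->3]=2 ship[1->2]=2 ship[0->1]=2 prod=2 -> [5 5 5 3]
Step 7: demand=4,sold=3 ship[2->3]=2 ship[1->2]=2 ship[0->1]=2 prod=2 -> [5 5 5 2]
Step 8: demand=4,sold=2 ship[2->3]=2 ship[1->2]=2 ship[0->1]=2 prod=2 -> [5 5 5 2]
Step 9: demand=4,sold=2 ship[2->3]=2 ship[1->2]=2 ship[0->1]=2 prod=2 -> [5 5 5 2]
Step 10: demand=4,sold=2 ship[2->3]=2 ship[1->2]=2 ship[0->1]=2 prod=2 -> [5 5 5 2]
Step 11: demand=4,sold=2 ship[2->3]=2 ship[1->2]=2 ship[0->1]=2 prod=2 -> [5 5 5 2]
Step 12: demand=4,sold=2 ship[2->3]=2 ship[1->2]=2 ship[0->1]=2 prod=2 -> [5 5 5 2]
First stockout at step 7

7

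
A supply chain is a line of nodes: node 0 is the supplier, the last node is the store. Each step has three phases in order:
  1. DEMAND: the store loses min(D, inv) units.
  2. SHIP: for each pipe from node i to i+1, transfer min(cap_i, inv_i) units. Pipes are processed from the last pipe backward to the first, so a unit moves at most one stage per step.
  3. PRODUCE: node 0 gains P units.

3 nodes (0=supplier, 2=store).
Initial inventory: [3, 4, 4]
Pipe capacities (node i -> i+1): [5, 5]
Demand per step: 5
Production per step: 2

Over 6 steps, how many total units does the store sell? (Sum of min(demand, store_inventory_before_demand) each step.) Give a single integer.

Answer: 17

Derivation:
Step 1: sold=4 (running total=4) -> [2 3 4]
Step 2: sold=4 (running total=8) -> [2 2 3]
Step 3: sold=3 (running total=11) -> [2 2 2]
Step 4: sold=2 (running total=13) -> [2 2 2]
Step 5: sold=2 (running total=15) -> [2 2 2]
Step 6: sold=2 (running total=17) -> [2 2 2]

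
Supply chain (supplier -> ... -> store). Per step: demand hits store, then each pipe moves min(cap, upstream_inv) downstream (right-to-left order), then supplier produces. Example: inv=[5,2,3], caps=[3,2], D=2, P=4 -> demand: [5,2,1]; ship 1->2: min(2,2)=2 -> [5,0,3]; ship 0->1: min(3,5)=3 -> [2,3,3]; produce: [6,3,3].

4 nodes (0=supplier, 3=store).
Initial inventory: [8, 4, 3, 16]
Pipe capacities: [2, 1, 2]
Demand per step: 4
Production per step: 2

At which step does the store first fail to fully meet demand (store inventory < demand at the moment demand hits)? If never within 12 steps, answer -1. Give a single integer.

Step 1: demand=4,sold=4 ship[2->3]=2 ship[1->2]=1 ship[0->1]=2 prod=2 -> [8 5 2 14]
Step 2: demand=4,sold=4 ship[2->3]=2 ship[1->2]=1 ship[0->1]=2 prod=2 -> [8 6 1 12]
Step 3: demand=4,sold=4 ship[2->3]=1 ship[1->2]=1 ship[0->1]=2 prod=2 -> [8 7 1 9]
Step 4: demand=4,sold=4 ship[2->3]=1 ship[1->2]=1 ship[0->1]=2 prod=2 -> [8 8 1 6]
Step 5: demand=4,sold=4 ship[2->3]=1 ship[1->2]=1 ship[0->1]=2 prod=2 -> [8 9 1 3]
Step 6: demand=4,sold=3 ship[2->3]=1 ship[1->2]=1 ship[0->1]=2 prod=2 -> [8 10 1 1]
Step 7: demand=4,sold=1 ship[2->3]=1 ship[1->2]=1 ship[0->1]=2 prod=2 -> [8 11 1 1]
Step 8: demand=4,sold=1 ship[2->3]=1 ship[1->2]=1 ship[0->1]=2 prod=2 -> [8 12 1 1]
Step 9: demand=4,sold=1 ship[2->3]=1 ship[1->2]=1 ship[0->1]=2 prod=2 -> [8 13 1 1]
Step 10: demand=4,sold=1 ship[2->3]=1 ship[1->2]=1 ship[0->1]=2 prod=2 -> [8 14 1 1]
Step 11: demand=4,sold=1 ship[2->3]=1 ship[1->2]=1 ship[0->1]=2 prod=2 -> [8 15 1 1]
Step 12: demand=4,sold=1 ship[2->3]=1 ship[1->2]=1 ship[0->1]=2 prod=2 -> [8 16 1 1]
First stockout at step 6

6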